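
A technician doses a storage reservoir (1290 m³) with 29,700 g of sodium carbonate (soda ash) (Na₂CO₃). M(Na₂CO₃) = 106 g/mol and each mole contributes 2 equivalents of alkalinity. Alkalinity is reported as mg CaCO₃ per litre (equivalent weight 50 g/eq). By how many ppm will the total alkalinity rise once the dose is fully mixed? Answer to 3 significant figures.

21.7 ppm

Volume: 1290 m³ = 1,290,000 L.
Moles of Na₂CO₃: 29,700 g ÷ 106 g/mol = 280.2 mol → 560.4 eq of alkalinity.
As CaCO₃: 560.4 eq × 50 g/eq = 28,020 g.
Rise: 28,020 g / 1,290,000 L × 1000 = 21.72 mg/L.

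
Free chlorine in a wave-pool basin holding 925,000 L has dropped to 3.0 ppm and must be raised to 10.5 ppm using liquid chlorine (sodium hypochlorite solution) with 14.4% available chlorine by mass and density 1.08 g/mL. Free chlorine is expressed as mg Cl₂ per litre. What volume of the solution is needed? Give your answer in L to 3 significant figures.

Chlorine deficit: 10.5 − 3.0 = 7.5 ppm = 7.5 mg/L as Cl₂.
Cl₂ equivalent needed: 7.5 mg/L × 925,000 L = 6,938,000 mg = 6938 g.
Product at 14.4% available chlorine: 6938 / 0.144 = 48,180 g.
Volume at density 1.08 g/mL: 48,180 g ÷ 1.08 g/mL = 44,610 mL.

44.6 L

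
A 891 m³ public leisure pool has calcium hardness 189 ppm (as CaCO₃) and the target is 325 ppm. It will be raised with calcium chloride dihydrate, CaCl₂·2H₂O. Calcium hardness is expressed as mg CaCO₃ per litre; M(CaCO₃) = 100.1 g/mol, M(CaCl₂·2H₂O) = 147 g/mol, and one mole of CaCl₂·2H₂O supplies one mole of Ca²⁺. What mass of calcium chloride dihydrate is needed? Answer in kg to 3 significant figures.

178 kg

Volume: 891 m³ = 891,000 L.
Hardness to add: (325 − 189) = 136 mg/L as CaCO₃ × 891,000 L = 121,200 g as CaCO₃.
Moles of Ca²⁺ (1 mol Ca²⁺ ≡ 1 mol CaCO₃): 121,200 / 100.1 g/mol = 1211 mol.
Mass of CaCl₂·2H₂O: 1211 × 147 = 178,000 g.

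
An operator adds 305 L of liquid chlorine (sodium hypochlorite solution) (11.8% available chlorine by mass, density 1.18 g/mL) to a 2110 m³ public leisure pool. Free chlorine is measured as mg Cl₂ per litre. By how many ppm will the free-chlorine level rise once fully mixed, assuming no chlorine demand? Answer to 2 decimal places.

20.13 ppm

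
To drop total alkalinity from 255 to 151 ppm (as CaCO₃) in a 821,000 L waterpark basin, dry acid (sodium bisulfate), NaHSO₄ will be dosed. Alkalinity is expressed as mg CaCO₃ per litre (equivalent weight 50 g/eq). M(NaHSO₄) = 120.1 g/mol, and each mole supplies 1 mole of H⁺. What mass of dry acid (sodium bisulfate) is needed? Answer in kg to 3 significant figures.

Alkalinity to neutralize: (255 − 151) = 104 mg/L as CaCO₃ × 821,000 L = 85,380 g as CaCO₃.
Equivalents of H⁺ required: 85,380 ÷ 50 g/eq = 1708 eq = 1708 mol NaHSO₄.
Mass of NaHSO₄: 1708 × 120.1 = 205,100 g.

205 kg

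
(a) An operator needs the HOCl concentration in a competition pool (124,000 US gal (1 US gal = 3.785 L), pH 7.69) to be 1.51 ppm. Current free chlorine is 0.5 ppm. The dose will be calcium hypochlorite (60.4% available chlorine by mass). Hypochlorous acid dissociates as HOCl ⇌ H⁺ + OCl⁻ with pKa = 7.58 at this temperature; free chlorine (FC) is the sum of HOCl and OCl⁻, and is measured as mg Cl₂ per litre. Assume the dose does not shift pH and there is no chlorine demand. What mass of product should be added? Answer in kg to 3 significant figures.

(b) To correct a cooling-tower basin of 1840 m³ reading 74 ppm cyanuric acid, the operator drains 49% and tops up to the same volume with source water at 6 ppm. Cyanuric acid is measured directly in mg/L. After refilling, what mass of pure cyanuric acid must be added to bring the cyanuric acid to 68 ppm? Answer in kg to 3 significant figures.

(a) 2.30 kg; (b) 50.3 kg

(a) Volume: 124,000 US gal × 3.785 L/gal = 469,340 L.
(a) [OCl⁻]/[HOCl] = 10^(pH − pKa) = 10^(7.69 − 7.58) = 1.288; fraction as HOCl = 1/(1 + 1.288) = 0.437.
(a) Free chlorine required for 1.51 ppm HOCl: 1.51 / 0.437 = 3.455 ppm.
(a) FC to add: 3.455 − 0.5 = 2.955 mg/L as Cl₂.
(a) Cl₂ equivalent: 2.955 mg/L × 469,340 L = 1387 g.
(a) Product at 60.4% available Cl: 1387 / 0.604 = 2296 g.

(b) Volume: 1840 m³ = 1,840,000 L.
(b) After draining 49% and refilling: 74 × 0.51 + 6 × 0.49 = 40.68 ppm.
(b) Deficit to target: 68 − 40.68 = 27.32 mg/L.
(b) Mass: 27.32 mg/L × 1,840,000 L = 50,270 g cyanuric acid.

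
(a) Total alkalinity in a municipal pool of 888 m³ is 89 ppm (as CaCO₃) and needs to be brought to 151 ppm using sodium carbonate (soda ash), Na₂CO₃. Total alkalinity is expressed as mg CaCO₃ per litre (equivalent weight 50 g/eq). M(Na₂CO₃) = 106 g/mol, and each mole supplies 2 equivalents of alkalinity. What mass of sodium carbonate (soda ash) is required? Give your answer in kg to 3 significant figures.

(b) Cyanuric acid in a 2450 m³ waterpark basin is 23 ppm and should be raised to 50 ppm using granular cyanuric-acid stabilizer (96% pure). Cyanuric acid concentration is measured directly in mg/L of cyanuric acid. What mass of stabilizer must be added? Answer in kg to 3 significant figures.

(a) Volume: 888 m³ = 888,000 L.
(a) Alkalinity to add: (151 − 89) = 62 mg/L as CaCO₃ × 888,000 L = 55,060 g as CaCO₃.
(a) Equivalents: 55,060 g ÷ 50 g/eq = 1101 eq.
(a) Each mole of Na₂CO₃ supplies 2 eq, so 1101 / 2 = 550.6 mol.
(a) Mass: 550.6 mol × 106 g/mol = 58,360 g.

(b) Volume: 2450 m³ = 2,450,000 L.
(b) CYA to add: (50 − 23) = 27 mg/L × 2,450,000 L = 66,150 g cyanuric acid.
(b) At 96% purity: 66,150 / 0.96 = 68,910 g product.

(a) 58.4 kg; (b) 68.9 kg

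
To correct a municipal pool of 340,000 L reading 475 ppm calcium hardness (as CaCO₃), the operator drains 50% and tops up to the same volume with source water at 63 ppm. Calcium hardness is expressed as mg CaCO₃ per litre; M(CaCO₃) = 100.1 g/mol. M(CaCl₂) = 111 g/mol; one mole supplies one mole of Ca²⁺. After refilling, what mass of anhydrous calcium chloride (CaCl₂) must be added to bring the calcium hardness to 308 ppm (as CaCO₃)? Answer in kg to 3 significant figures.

After draining 50% and refilling: 475 × 0.50 + 63 × 0.50 = 269 ppm.
Deficit to target: 308 − 269 = 39 mg/L.
As CaCO₃: 39 mg/L × 340,000 L = 13,260 g; ÷ 100.1 = 132.5 mol Ca²⁺.
Mass: 132.5 × 111 = 14,700 g.

14.7 kg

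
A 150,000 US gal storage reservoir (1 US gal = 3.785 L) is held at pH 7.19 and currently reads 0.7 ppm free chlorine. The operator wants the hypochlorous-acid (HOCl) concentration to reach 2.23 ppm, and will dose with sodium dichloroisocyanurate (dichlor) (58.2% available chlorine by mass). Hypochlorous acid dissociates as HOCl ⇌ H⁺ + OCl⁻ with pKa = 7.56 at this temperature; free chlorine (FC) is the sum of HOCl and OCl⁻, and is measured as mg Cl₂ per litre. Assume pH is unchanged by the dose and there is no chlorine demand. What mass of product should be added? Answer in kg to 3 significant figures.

2.42 kg

Volume: 150,000 US gal × 3.785 L/gal = 567,750 L.
[OCl⁻]/[HOCl] = 10^(pH − pKa) = 10^(7.19 − 7.56) = 0.4266; fraction as HOCl = 1/(1 + 0.4266) = 0.701.
Free chlorine required for 2.23 ppm HOCl: 2.23 / 0.701 = 3.181 ppm.
FC to add: 3.181 − 0.7 = 2.481 mg/L as Cl₂.
Cl₂ equivalent: 2.481 mg/L × 567,750 L = 1409 g.
Product at 58.2% available Cl: 1409 / 0.582 = 2421 g.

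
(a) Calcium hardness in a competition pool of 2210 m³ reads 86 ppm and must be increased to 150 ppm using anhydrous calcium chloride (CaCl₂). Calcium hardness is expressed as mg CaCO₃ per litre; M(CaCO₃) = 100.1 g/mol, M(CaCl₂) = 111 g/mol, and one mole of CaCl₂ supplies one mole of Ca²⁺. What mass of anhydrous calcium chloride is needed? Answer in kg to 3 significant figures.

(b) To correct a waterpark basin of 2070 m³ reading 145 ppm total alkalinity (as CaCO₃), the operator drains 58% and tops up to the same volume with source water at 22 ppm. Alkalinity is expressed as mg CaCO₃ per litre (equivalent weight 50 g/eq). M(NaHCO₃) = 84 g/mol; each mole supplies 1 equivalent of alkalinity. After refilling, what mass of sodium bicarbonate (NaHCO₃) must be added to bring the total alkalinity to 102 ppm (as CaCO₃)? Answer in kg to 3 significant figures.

(a) 157 kg; (b) 98.6 kg

(a) Volume: 2210 m³ = 2,210,000 L.
(a) Hardness to add: (150 − 86) = 64 mg/L as CaCO₃ × 2,210,000 L = 141,400 g as CaCO₃.
(a) Moles of Ca²⁺ (1 mol Ca²⁺ ≡ 1 mol CaCO₃): 141,400 / 100.1 g/mol = 1413 mol.
(a) Mass of CaCl₂: 1413 × 111 = 156,800 g.

(b) Volume: 2070 m³ = 2,070,000 L.
(b) After draining 58% and refilling: 145 × 0.42 + 22 × 0.58 = 73.66 ppm.
(b) Deficit to target: 102 − 73.66 = 28.34 mg/L.
(b) As CaCO₃: 28.34 mg/L × 2,070,000 L = 58,660 g; ÷ 50 g/eq ÷ 1 = 1173 mol NaHCO₃.
(b) Mass: 1173 × 84 = 98,560 g.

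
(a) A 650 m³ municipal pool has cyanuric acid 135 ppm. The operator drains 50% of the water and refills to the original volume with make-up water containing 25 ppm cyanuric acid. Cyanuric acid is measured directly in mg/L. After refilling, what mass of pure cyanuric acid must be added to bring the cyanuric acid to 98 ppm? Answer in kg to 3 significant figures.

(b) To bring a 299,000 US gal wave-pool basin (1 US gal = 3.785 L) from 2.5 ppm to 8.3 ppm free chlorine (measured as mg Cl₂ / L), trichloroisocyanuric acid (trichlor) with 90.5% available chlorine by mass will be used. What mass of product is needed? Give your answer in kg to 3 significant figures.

(a) Volume: 650 m³ = 650,000 L.
(a) After draining 50% and refilling: 135 × 0.50 + 25 × 0.50 = 80 ppm.
(a) Deficit to target: 98 − 80 = 18 mg/L.
(a) Mass: 18 mg/L × 650,000 L = 11,700 g cyanuric acid.

(b) Volume: 299,000 US gal × 3.785 L/gal = 1,131,715 L.
(b) Chlorine deficit: 8.3 − 2.5 = 5.8 ppm = 5.8 mg/L as Cl₂.
(b) Cl₂ equivalent needed: 5.8 mg/L × 1,131,715 L = 6,564,000 mg = 6564 g.
(b) Product at 90.5% available chlorine: 6564 / 0.905 = 7253 g.

(a) 11.7 kg; (b) 7.25 kg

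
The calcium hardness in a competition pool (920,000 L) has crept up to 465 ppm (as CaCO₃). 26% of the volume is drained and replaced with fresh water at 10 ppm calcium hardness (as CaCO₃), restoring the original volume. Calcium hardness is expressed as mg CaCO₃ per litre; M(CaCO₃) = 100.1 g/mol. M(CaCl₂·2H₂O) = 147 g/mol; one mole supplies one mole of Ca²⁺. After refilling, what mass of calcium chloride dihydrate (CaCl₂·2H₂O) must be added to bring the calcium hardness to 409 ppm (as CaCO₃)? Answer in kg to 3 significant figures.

84.2 kg

After draining 26% and refilling: 465 × 0.74 + 10 × 0.26 = 346.7 ppm.
Deficit to target: 409 − 346.7 = 62.3 mg/L.
As CaCO₃: 62.3 mg/L × 920,000 L = 57,320 g; ÷ 100.1 = 572.6 mol Ca²⁺.
Mass: 572.6 × 147 = 84,170 g.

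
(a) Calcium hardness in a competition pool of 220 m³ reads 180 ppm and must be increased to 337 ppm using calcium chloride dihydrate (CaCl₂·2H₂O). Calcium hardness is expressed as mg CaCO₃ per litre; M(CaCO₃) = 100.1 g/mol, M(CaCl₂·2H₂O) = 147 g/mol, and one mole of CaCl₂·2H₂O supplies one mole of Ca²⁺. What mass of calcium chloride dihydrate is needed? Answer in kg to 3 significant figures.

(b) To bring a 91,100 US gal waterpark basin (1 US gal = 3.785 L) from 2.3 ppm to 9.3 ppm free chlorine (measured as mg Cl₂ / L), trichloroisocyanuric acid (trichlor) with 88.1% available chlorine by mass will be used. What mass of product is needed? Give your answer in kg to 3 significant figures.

(a) Volume: 220 m³ = 220,000 L.
(a) Hardness to add: (337 − 180) = 157 mg/L as CaCO₃ × 220,000 L = 34,540 g as CaCO₃.
(a) Moles of Ca²⁺ (1 mol Ca²⁺ ≡ 1 mol CaCO₃): 34,540 / 100.1 g/mol = 345.1 mol.
(a) Mass of CaCl₂·2H₂O: 345.1 × 147 = 50,720 g.

(b) Volume: 91,100 US gal × 3.785 L/gal = 344,814 L.
(b) Chlorine deficit: 9.3 − 2.3 = 7 ppm = 7 mg/L as Cl₂.
(b) Cl₂ equivalent needed: 7 mg/L × 344,814 L = 2,414,000 mg = 2414 g.
(b) Product at 88.1% available chlorine: 2414 / 0.881 = 2740 g.

(a) 50.7 kg; (b) 2.74 kg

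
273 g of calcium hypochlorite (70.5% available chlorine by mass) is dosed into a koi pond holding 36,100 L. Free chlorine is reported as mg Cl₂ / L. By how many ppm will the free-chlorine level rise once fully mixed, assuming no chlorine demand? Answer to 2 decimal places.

5.33 ppm

Available chlorine delivered: 273 g × 0.705 = 192.5 g as Cl₂.
Concentration rise: 192.5 g / 36,100 L = 5.331 mg/L = 5.33 ppm.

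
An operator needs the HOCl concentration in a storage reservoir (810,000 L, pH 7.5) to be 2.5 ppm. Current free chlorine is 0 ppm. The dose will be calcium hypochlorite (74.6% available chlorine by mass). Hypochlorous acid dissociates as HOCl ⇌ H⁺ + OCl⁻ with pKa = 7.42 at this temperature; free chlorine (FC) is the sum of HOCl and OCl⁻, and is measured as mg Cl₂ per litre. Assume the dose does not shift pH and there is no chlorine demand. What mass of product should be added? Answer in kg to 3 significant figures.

[OCl⁻]/[HOCl] = 10^(pH − pKa) = 10^(7.5 − 7.42) = 1.202; fraction as HOCl = 1/(1 + 1.202) = 0.4541.
Free chlorine required for 2.5 ppm HOCl: 2.5 / 0.4541 = 5.506 ppm.
FC to add: 5.506 − 0 = 5.506 mg/L as Cl₂.
Cl₂ equivalent: 5.506 mg/L × 810,000 L = 4460 g.
Product at 74.6% available Cl: 4460 / 0.746 = 5978 g.

5.98 kg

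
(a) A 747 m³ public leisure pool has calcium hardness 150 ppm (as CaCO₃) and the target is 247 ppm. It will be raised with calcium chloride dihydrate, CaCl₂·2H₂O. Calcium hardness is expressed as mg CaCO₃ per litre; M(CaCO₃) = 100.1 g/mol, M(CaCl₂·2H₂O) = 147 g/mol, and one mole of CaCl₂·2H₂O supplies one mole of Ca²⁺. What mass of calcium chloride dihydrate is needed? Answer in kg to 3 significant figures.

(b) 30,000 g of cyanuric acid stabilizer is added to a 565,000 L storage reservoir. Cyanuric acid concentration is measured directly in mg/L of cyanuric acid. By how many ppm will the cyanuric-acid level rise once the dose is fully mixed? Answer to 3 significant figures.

(a) 106 kg; (b) 53.1 ppm

(a) Volume: 747 m³ = 747,000 L.
(a) Hardness to add: (247 − 150) = 97 mg/L as CaCO₃ × 747,000 L = 72,460 g as CaCO₃.
(a) Moles of Ca²⁺ (1 mol Ca²⁺ ≡ 1 mol CaCO₃): 72,460 / 100.1 g/mol = 723.9 mol.
(a) Mass of CaCl₂·2H₂O: 723.9 × 147 = 106,400 g.

(b) Rise: 30,000 g / 565,000 L × 1000 = 53.1 mg/L.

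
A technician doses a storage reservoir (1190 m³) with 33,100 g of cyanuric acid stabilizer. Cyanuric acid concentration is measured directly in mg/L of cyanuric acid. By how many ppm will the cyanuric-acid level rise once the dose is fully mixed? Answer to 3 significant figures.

27.8 ppm

Volume: 1190 m³ = 1,190,000 L.
Rise: 33,100 g / 1,190,000 L × 1000 = 27.82 mg/L.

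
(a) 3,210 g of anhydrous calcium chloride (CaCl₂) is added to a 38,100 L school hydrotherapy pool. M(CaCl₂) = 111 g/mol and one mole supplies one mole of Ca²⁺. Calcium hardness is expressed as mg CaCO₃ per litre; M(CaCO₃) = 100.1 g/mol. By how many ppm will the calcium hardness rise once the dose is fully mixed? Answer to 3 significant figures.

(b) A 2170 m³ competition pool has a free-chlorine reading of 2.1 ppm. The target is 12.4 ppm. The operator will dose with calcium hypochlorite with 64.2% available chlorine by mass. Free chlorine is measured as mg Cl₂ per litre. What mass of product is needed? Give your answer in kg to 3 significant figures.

(a) Moles of Ca²⁺: 3,210 g ÷ 111 g/mol = 28.92 mol.
(a) As CaCO₃: 28.92 mol × 100.1 g/mol = 2895 g.
(a) Rise: 2895 g / 38,100 L × 1000 = 75.98 mg/L.

(b) Volume: 2170 m³ = 2,170,000 L.
(b) Chlorine deficit: 12.4 − 2.1 = 10.3 ppm = 10.3 mg/L as Cl₂.
(b) Cl₂ equivalent needed: 10.3 mg/L × 2,170,000 L = 22,350,000 mg = 22,350 g.
(b) Product at 64.2% available chlorine: 22,350 / 0.642 = 34,810 g.

(a) 76.0 ppm; (b) 34.8 kg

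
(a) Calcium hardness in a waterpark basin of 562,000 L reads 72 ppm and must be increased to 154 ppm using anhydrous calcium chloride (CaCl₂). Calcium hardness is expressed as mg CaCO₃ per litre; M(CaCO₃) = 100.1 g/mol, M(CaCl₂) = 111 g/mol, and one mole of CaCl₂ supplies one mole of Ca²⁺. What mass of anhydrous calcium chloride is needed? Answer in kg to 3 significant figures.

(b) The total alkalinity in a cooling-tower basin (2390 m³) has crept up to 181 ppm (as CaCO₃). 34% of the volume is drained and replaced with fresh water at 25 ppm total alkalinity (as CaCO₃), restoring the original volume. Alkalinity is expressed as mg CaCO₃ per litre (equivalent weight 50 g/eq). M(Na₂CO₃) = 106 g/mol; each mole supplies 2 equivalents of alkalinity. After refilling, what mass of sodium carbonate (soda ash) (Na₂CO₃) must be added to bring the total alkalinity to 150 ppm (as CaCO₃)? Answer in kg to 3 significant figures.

(a) Hardness to add: (154 − 72) = 82 mg/L as CaCO₃ × 562,000 L = 46,080 g as CaCO₃.
(a) Moles of Ca²⁺ (1 mol Ca²⁺ ≡ 1 mol CaCO₃): 46,080 / 100.1 g/mol = 460.4 mol.
(a) Mass of CaCl₂: 460.4 × 111 = 51,100 g.

(b) Volume: 2390 m³ = 2,390,000 L.
(b) After draining 34% and refilling: 181 × 0.66 + 25 × 0.34 = 127.96 ppm.
(b) Deficit to target: 150 − 127.96 = 22.04 mg/L.
(b) As CaCO₃: 22.04 mg/L × 2,390,000 L = 52,680 g; ÷ 50 g/eq ÷ 2 = 526.8 mol Na₂CO₃.
(b) Mass: 526.8 × 106 = 55,840 g.

(a) 51.1 kg; (b) 55.8 kg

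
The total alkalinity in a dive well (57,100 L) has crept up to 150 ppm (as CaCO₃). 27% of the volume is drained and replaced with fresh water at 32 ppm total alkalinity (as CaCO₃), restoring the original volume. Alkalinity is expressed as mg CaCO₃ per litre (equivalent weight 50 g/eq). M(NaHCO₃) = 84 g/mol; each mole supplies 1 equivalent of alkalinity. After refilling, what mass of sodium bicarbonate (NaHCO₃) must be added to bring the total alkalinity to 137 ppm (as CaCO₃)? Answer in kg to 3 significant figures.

After draining 27% and refilling: 150 × 0.73 + 32 × 0.27 = 118.14 ppm.
Deficit to target: 137 − 118.14 = 18.86 mg/L.
As CaCO₃: 18.86 mg/L × 57,100 L = 1077 g; ÷ 50 g/eq ÷ 1 = 21.54 mol NaHCO₃.
Mass: 21.54 × 84 = 1809 g.

1.81 kg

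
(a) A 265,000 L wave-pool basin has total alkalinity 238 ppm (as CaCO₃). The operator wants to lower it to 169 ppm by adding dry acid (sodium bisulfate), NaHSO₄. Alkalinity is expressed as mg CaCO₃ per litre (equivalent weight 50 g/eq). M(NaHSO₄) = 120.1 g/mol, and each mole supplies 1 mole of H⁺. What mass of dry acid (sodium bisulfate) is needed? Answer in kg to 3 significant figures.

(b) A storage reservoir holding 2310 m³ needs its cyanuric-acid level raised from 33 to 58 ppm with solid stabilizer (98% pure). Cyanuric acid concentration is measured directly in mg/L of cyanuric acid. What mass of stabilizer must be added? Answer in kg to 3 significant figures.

(a) Alkalinity to neutralize: (238 − 169) = 69 mg/L as CaCO₃ × 265,000 L = 18,280 g as CaCO₃.
(a) Equivalents of H⁺ required: 18,280 ÷ 50 g/eq = 365.7 eq = 365.7 mol NaHSO₄.
(a) Mass of NaHSO₄: 365.7 × 120.1 = 43,920 g.

(b) Volume: 2310 m³ = 2,310,000 L.
(b) CYA to add: (58 − 33) = 25 mg/L × 2,310,000 L = 57,750 g cyanuric acid.
(b) At 98% purity: 57,750 / 0.98 = 58,930 g product.

(a) 43.9 kg; (b) 58.9 kg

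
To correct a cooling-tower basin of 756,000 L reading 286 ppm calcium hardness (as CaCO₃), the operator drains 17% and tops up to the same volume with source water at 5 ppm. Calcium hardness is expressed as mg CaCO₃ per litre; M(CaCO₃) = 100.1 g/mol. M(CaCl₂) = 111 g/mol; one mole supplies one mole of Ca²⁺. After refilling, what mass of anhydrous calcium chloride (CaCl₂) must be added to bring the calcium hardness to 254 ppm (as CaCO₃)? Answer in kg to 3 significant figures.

13.2 kg

After draining 17% and refilling: 286 × 0.83 + 5 × 0.17 = 238.23 ppm.
Deficit to target: 254 − 238.23 = 15.77 mg/L.
As CaCO₃: 15.77 mg/L × 756,000 L = 11,920 g; ÷ 100.1 = 119.1 mol Ca²⁺.
Mass: 119.1 × 111 = 13,220 g.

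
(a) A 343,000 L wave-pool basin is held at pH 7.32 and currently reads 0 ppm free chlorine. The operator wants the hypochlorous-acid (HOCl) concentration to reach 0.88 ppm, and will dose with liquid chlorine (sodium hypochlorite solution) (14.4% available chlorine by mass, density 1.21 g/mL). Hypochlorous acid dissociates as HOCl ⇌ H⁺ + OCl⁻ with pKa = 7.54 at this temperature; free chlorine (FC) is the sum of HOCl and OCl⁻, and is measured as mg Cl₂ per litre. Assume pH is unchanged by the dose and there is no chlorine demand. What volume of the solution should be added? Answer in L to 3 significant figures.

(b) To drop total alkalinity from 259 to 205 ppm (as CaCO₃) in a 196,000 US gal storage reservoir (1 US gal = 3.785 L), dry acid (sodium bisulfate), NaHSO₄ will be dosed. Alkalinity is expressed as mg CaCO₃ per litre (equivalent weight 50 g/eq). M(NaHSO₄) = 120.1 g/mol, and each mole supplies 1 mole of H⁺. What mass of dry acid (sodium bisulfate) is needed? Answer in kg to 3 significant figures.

(a) [OCl⁻]/[HOCl] = 10^(pH − pKa) = 10^(7.32 − 7.54) = 0.6026; fraction as HOCl = 1/(1 + 0.6026) = 0.624.
(a) Free chlorine required for 0.88 ppm HOCl: 0.88 / 0.624 = 1.41 ppm.
(a) FC to add: 1.41 − 0 = 1.41 mg/L as Cl₂.
(a) Cl₂ equivalent: 1.41 mg/L × 343,000 L = 483.7 g.
(a) Product at 14.4% available Cl: 483.7 / 0.144 = 3359 g.
(a) Volume: 3359 g ÷ 1.21 g/mL = 2776 mL.

(b) Volume: 196,000 US gal × 3.785 L/gal = 741,860 L.
(b) Alkalinity to neutralize: (259 − 205) = 54 mg/L as CaCO₃ × 741,860 L = 40,060 g as CaCO₃.
(b) Equivalents of H⁺ required: 40,060 ÷ 50 g/eq = 801.2 eq = 801.2 mol NaHSO₄.
(b) Mass of NaHSO₄: 801.2 × 120.1 = 96,230 g.

(a) 2.78 L; (b) 96.2 kg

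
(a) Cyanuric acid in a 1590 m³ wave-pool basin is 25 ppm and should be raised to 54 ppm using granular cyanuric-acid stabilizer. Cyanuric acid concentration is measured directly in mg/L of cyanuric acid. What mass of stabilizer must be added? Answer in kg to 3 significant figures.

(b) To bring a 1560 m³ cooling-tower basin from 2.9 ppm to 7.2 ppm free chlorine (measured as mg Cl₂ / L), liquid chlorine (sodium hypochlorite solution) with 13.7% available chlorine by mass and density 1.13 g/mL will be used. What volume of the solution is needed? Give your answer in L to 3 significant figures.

(a) Volume: 1590 m³ = 1,590,000 L.
(a) CYA to add: (54 − 25) = 29 mg/L × 1,590,000 L = 46,110 g cyanuric acid.

(b) Volume: 1560 m³ = 1,560,000 L.
(b) Chlorine deficit: 7.2 − 2.9 = 4.3 ppm = 4.3 mg/L as Cl₂.
(b) Cl₂ equivalent needed: 4.3 mg/L × 1,560,000 L = 6,708,000 mg = 6708 g.
(b) Product at 13.7% available chlorine: 6708 / 0.137 = 48,960 g.
(b) Volume at density 1.13 g/mL: 48,960 g ÷ 1.13 g/mL = 43,330 mL.

(a) 46.1 kg; (b) 43.3 L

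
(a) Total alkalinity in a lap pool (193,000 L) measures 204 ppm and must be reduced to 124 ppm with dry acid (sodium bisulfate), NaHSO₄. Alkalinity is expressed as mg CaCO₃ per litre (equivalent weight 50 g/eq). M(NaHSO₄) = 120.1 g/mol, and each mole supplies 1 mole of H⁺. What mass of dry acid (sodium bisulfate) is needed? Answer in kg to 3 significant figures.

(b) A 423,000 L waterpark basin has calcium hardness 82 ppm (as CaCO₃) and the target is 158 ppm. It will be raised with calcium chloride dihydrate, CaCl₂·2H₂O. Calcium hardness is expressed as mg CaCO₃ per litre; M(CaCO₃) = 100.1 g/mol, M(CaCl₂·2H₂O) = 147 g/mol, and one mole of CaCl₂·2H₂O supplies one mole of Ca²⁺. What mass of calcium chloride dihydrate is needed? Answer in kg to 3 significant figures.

(a) 37.1 kg; (b) 47.2 kg

(a) Alkalinity to neutralize: (204 − 124) = 80 mg/L as CaCO₃ × 193,000 L = 15,440 g as CaCO₃.
(a) Equivalents of H⁺ required: 15,440 ÷ 50 g/eq = 308.8 eq = 308.8 mol NaHSO₄.
(a) Mass of NaHSO₄: 308.8 × 120.1 = 37,090 g.

(b) Hardness to add: (158 − 82) = 76 mg/L as CaCO₃ × 423,000 L = 32,150 g as CaCO₃.
(b) Moles of Ca²⁺ (1 mol Ca²⁺ ≡ 1 mol CaCO₃): 32,150 / 100.1 g/mol = 321.2 mol.
(b) Mass of CaCl₂·2H₂O: 321.2 × 147 = 47,210 g.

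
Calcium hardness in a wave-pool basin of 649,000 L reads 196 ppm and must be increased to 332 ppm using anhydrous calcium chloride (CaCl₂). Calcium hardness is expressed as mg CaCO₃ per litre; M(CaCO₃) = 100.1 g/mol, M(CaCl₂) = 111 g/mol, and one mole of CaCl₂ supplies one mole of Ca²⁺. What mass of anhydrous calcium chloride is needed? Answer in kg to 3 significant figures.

97.9 kg

Hardness to add: (332 − 196) = 136 mg/L as CaCO₃ × 649,000 L = 88,260 g as CaCO₃.
Moles of Ca²⁺ (1 mol Ca²⁺ ≡ 1 mol CaCO₃): 88,260 / 100.1 g/mol = 881.8 mol.
Mass of CaCl₂: 881.8 × 111 = 97,880 g.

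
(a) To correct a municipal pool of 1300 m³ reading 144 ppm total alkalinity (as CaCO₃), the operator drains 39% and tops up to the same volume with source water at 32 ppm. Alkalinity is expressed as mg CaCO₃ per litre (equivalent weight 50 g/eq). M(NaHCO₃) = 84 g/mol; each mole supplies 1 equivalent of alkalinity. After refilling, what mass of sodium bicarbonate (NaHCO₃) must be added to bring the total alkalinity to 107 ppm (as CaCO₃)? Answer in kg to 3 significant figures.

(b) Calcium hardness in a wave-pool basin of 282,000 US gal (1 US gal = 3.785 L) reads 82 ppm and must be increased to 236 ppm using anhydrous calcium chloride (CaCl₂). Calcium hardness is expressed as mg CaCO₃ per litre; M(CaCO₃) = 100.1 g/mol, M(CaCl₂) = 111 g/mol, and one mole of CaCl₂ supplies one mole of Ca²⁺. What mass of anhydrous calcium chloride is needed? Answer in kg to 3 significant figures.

(a) Volume: 1300 m³ = 1,300,000 L.
(a) After draining 39% and refilling: 144 × 0.61 + 32 × 0.39 = 100.32 ppm.
(a) Deficit to target: 107 − 100.32 = 6.68 mg/L.
(a) As CaCO₃: 6.68 mg/L × 1,300,000 L = 8684 g; ÷ 50 g/eq ÷ 1 = 173.7 mol NaHCO₃.
(a) Mass: 173.7 × 84 = 14,590 g.

(b) Volume: 282,000 US gal × 3.785 L/gal = 1,067,370 L.
(b) Hardness to add: (236 − 82) = 154 mg/L as CaCO₃ × 1,067,370 L = 164,400 g as CaCO₃.
(b) Moles of Ca²⁺ (1 mol Ca²⁺ ≡ 1 mol CaCO₃): 164,400 / 100.1 g/mol = 1642 mol.
(b) Mass of CaCl₂: 1642 × 111 = 182,300 g.

(a) 14.6 kg; (b) 182 kg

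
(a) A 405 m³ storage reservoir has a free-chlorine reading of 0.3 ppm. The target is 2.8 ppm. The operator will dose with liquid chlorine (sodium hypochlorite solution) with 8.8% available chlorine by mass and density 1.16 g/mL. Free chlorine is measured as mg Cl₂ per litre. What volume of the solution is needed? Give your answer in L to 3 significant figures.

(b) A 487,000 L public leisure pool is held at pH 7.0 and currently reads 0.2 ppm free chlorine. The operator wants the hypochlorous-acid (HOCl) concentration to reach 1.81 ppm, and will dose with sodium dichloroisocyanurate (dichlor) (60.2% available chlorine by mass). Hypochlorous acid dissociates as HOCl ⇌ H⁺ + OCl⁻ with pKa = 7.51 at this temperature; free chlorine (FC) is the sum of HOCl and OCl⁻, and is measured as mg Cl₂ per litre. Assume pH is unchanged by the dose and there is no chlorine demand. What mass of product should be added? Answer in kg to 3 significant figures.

(a) Volume: 405 m³ = 405,000 L.
(a) Chlorine deficit: 2.8 − 0.3 = 2.5 ppm = 2.5 mg/L as Cl₂.
(a) Cl₂ equivalent needed: 2.5 mg/L × 405,000 L = 1,012,000 mg = 1012 g.
(a) Product at 8.8% available chlorine: 1012 / 0.088 = 11,510 g.
(a) Volume at density 1.16 g/mL: 11,510 g ÷ 1.16 g/mL = 9919 mL.

(b) [OCl⁻]/[HOCl] = 10^(pH − pKa) = 10^(7.0 − 7.51) = 0.309; fraction as HOCl = 1/(1 + 0.309) = 0.7639.
(b) Free chlorine required for 1.81 ppm HOCl: 1.81 / 0.7639 = 2.369 ppm.
(b) FC to add: 2.369 − 0.2 = 2.169 mg/L as Cl₂.
(b) Cl₂ equivalent: 2.169 mg/L × 487,000 L = 1056 g.
(b) Product at 60.2% available Cl: 1056 / 0.602 = 1755 g.

(a) 9.92 L; (b) 1.75 kg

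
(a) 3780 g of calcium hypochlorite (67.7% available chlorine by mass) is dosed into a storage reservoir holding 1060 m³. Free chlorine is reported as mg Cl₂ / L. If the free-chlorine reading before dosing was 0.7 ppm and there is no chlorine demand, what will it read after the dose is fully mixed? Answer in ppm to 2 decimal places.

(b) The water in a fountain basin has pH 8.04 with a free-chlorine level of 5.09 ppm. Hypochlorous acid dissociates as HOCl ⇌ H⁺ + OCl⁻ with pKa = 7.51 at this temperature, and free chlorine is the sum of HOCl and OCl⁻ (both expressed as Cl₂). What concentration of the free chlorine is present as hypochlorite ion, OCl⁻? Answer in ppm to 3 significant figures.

(a) 3.11 ppm; (b) 3.93 ppm

(a) Volume: 1060 m³ = 1,060,000 L.
(a) Available chlorine delivered: 3780 g × 0.677 = 2559 g as Cl₂.
(a) Concentration rise: 2559 g / 1,060,000 L = 2.414 mg/L = 2.41 ppm.
(a) Final FC: 0.7 + 2.41 = 3.11 ppm.

(b) [OCl⁻]/[HOCl] = 10^(pH − pKa) = 10^(8.04 − 7.51) = 10^0.53 = 3.388.
(b) Fraction as HOCl = 1 / (1 + 3.388) = 0.2279.
(b) OCl⁻ = (1 − 0.2279) × 5.09 ppm = 3.93 ppm.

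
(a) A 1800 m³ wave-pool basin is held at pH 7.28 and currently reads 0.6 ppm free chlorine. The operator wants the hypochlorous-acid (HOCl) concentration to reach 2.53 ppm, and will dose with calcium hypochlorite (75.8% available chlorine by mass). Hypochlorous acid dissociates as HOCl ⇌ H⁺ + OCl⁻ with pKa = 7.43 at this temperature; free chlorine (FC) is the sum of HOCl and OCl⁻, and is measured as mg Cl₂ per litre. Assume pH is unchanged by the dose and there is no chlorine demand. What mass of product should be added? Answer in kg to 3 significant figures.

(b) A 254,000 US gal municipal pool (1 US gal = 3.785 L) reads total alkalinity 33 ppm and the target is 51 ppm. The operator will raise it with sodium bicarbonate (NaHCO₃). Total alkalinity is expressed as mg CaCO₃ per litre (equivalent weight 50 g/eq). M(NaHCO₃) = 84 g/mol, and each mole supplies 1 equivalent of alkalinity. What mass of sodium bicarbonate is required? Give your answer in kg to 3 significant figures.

(a) Volume: 1800 m³ = 1,800,000 L.
(a) [OCl⁻]/[HOCl] = 10^(pH − pKa) = 10^(7.28 − 7.43) = 0.7079; fraction as HOCl = 1/(1 + 0.7079) = 0.5855.
(a) Free chlorine required for 2.53 ppm HOCl: 2.53 / 0.5855 = 4.321 ppm.
(a) FC to add: 4.321 − 0.6 = 3.721 mg/L as Cl₂.
(a) Cl₂ equivalent: 3.721 mg/L × 1,800,000 L = 6698 g.
(a) Product at 75.8% available Cl: 6698 / 0.758 = 8836 g.

(b) Volume: 254,000 US gal × 3.785 L/gal = 961,390 L.
(b) Alkalinity to add: (51 − 33) = 18 mg/L as CaCO₃ × 961,390 L = 17,310 g as CaCO₃.
(b) Equivalents: 17,310 g ÷ 50 g/eq = 346.1 eq.
(b) NaHCO₃ supplies 1 eq per mole → 346.1 mol.
(b) Mass: 346.1 mol × 84 g/mol = 29,070 g.

(a) 8.84 kg; (b) 29.1 kg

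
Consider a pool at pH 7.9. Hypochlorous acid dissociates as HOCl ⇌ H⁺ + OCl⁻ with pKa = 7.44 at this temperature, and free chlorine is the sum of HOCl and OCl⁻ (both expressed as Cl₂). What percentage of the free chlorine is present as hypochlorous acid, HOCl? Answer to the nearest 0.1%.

25.7%

[OCl⁻]/[HOCl] = 10^(pH − pKa) = 10^(7.9 − 7.44) = 10^0.46 = 2.884.
Fraction as HOCl = 1 / (1 + 2.884) = 0.2575.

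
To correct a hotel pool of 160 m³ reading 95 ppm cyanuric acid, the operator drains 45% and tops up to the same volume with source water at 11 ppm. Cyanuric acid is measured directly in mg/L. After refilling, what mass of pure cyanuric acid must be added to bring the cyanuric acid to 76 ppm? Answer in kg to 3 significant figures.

3.01 kg

Volume: 160 m³ = 160,000 L.
After draining 45% and refilling: 95 × 0.55 + 11 × 0.45 = 57.2 ppm.
Deficit to target: 76 − 57.2 = 18.8 mg/L.
Mass: 18.8 mg/L × 160,000 L = 3008 g cyanuric acid.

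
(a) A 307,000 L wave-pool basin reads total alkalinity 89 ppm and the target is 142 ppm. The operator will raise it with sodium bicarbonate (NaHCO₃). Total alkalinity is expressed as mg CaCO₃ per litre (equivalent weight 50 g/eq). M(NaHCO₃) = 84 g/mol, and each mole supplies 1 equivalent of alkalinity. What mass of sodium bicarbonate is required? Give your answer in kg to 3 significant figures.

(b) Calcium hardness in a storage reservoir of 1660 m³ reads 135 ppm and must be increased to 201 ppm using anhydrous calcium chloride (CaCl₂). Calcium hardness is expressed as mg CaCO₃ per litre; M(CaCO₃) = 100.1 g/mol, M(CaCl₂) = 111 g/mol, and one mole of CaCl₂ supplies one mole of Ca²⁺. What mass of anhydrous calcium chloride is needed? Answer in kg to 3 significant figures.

(a) Alkalinity to add: (142 − 89) = 53 mg/L as CaCO₃ × 307,000 L = 16,270 g as CaCO₃.
(a) Equivalents: 16,270 g ÷ 50 g/eq = 325.4 eq.
(a) NaHCO₃ supplies 1 eq per mole → 325.4 mol.
(a) Mass: 325.4 mol × 84 g/mol = 27,340 g.

(b) Volume: 1660 m³ = 1,660,000 L.
(b) Hardness to add: (201 − 135) = 66 mg/L as CaCO₃ × 1,660,000 L = 109,600 g as CaCO₃.
(b) Moles of Ca²⁺ (1 mol Ca²⁺ ≡ 1 mol CaCO₃): 109,600 / 100.1 g/mol = 1095 mol.
(b) Mass of CaCl₂: 1095 × 111 = 121,500 g.

(a) 27.3 kg; (b) 121 kg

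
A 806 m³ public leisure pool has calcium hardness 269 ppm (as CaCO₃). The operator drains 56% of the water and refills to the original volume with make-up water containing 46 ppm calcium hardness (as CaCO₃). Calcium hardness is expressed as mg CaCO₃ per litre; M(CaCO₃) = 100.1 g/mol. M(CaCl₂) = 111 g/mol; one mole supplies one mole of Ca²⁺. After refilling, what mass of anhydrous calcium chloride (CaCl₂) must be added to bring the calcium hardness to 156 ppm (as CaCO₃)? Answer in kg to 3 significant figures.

Volume: 806 m³ = 806,000 L.
After draining 56% and refilling: 269 × 0.44 + 46 × 0.56 = 144.12 ppm.
Deficit to target: 156 − 144.12 = 11.88 mg/L.
As CaCO₃: 11.88 mg/L × 806,000 L = 9575 g; ÷ 100.1 = 95.66 mol Ca²⁺.
Mass: 95.66 × 111 = 10,620 g.

10.6 kg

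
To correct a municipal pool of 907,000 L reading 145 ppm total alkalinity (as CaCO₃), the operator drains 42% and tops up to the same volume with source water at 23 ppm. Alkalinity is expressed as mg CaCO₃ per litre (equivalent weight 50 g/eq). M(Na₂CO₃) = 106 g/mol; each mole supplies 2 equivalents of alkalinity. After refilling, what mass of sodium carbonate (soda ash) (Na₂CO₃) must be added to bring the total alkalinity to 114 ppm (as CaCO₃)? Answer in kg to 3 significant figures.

After draining 42% and refilling: 145 × 0.58 + 23 × 0.42 = 93.76 ppm.
Deficit to target: 114 − 93.76 = 20.24 mg/L.
As CaCO₃: 20.24 mg/L × 907,000 L = 18,360 g; ÷ 50 g/eq ÷ 2 = 183.6 mol Na₂CO₃.
Mass: 183.6 × 106 = 19,460 g.

19.5 kg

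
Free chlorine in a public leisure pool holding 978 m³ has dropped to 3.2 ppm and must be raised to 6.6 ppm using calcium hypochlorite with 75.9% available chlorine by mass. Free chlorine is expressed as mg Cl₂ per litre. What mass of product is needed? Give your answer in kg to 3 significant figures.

Volume: 978 m³ = 978,000 L.
Chlorine deficit: 6.6 − 3.2 = 3.4 ppm = 3.4 mg/L as Cl₂.
Cl₂ equivalent needed: 3.4 mg/L × 978,000 L = 3,325,000 mg = 3325 g.
Product at 75.9% available chlorine: 3325 / 0.759 = 4381 g.

4.38 kg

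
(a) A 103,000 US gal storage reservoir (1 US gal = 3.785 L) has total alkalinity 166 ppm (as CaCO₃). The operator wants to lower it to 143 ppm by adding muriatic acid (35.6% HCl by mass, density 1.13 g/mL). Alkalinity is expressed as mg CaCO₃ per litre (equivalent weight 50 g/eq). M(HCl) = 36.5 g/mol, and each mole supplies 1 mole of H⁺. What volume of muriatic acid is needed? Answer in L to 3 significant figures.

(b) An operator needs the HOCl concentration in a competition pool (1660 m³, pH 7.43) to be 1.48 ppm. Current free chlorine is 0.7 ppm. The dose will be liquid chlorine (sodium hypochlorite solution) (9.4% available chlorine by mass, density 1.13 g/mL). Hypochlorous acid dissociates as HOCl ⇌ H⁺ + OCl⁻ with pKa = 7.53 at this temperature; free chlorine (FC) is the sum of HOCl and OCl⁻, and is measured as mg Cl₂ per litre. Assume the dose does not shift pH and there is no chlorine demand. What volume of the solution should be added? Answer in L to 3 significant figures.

(a) Volume: 103,000 US gal × 3.785 L/gal = 389,855 L.
(a) Alkalinity to neutralize: (166 − 143) = 23 mg/L as CaCO₃ × 389,855 L = 8967 g as CaCO₃.
(a) Equivalents of H⁺ required: 8967 ÷ 50 g/eq = 179.3 eq = 179.3 mol HCl.
(a) Mass of HCl: 179.3 × 36.5 = 6546 g.
(a) Mass of 35.6% solution: 6546 / 0.356 = 18,390 g.
(a) Volume: 18,390 g ÷ 1.13 g/mL = 16,270 mL.

(b) Volume: 1660 m³ = 1,660,000 L.
(b) [OCl⁻]/[HOCl] = 10^(pH − pKa) = 10^(7.43 − 7.53) = 0.7943; fraction as HOCl = 1/(1 + 0.7943) = 0.5573.
(b) Free chlorine required for 1.48 ppm HOCl: 1.48 / 0.5573 = 2.656 ppm.
(b) FC to add: 2.656 − 0.7 = 1.956 mg/L as Cl₂.
(b) Cl₂ equivalent: 1.956 mg/L × 1,660,000 L = 3246 g.
(b) Product at 9.4% available Cl: 3246 / 0.094 = 34,540 g.
(b) Volume: 34,540 g ÷ 1.13 g/mL = 30,560 mL.

(a) 16.3 L; (b) 30.6 L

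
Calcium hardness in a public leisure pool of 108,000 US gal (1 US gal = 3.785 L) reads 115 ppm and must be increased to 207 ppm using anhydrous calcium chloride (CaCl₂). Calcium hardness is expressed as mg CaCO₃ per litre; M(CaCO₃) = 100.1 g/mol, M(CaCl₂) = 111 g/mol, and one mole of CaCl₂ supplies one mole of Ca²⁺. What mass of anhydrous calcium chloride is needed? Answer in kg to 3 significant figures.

Volume: 108,000 US gal × 3.785 L/gal = 408,780 L.
Hardness to add: (207 − 115) = 92 mg/L as CaCO₃ × 408,780 L = 37,610 g as CaCO₃.
Moles of Ca²⁺ (1 mol Ca²⁺ ≡ 1 mol CaCO₃): 37,610 / 100.1 g/mol = 375.7 mol.
Mass of CaCl₂: 375.7 × 111 = 41,700 g.

41.7 kg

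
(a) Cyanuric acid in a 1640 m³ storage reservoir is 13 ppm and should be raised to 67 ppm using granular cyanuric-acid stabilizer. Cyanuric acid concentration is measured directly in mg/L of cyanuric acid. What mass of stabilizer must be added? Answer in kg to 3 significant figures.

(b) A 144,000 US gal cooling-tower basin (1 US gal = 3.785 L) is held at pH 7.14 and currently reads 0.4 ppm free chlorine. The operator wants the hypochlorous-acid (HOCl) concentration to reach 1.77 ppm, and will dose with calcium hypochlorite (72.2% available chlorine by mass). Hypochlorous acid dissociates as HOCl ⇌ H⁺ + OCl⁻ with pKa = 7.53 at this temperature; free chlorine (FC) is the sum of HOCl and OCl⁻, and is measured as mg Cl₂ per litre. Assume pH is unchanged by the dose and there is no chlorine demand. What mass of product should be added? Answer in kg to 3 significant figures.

(a) 88.6 kg; (b) 1.58 kg

(a) Volume: 1640 m³ = 1,640,000 L.
(a) CYA to add: (67 − 13) = 54 mg/L × 1,640,000 L = 88,560 g cyanuric acid.

(b) Volume: 144,000 US gal × 3.785 L/gal = 545,040 L.
(b) [OCl⁻]/[HOCl] = 10^(pH − pKa) = 10^(7.14 − 7.53) = 0.4074; fraction as HOCl = 1/(1 + 0.4074) = 0.7105.
(b) Free chlorine required for 1.77 ppm HOCl: 1.77 / 0.7105 = 2.491 ppm.
(b) FC to add: 2.491 − 0.4 = 2.091 mg/L as Cl₂.
(b) Cl₂ equivalent: 2.091 mg/L × 545,040 L = 1140 g.
(b) Product at 72.2% available Cl: 1140 / 0.722 = 1579 g.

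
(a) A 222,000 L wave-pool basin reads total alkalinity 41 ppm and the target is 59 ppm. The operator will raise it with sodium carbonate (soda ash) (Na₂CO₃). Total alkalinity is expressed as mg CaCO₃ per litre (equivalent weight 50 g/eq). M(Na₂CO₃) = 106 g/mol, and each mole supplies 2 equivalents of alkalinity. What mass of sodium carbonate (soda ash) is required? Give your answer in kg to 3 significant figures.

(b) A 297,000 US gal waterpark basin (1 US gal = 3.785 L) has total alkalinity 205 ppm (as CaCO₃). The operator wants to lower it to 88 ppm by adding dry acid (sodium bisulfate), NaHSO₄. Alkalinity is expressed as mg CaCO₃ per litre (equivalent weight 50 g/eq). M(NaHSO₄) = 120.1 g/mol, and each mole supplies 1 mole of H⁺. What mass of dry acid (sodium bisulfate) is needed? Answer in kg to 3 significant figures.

(a) Alkalinity to add: (59 − 41) = 18 mg/L as CaCO₃ × 222,000 L = 3996 g as CaCO₃.
(a) Equivalents: 3996 g ÷ 50 g/eq = 79.92 eq.
(a) Each mole of Na₂CO₃ supplies 2 eq, so 79.92 / 2 = 39.96 mol.
(a) Mass: 39.96 mol × 106 g/mol = 4236 g.

(b) Volume: 297,000 US gal × 3.785 L/gal = 1,124,145 L.
(b) Alkalinity to neutralize: (205 − 88) = 117 mg/L as CaCO₃ × 1,124,145 L = 131,500 g as CaCO₃.
(b) Equivalents of H⁺ required: 131,500 ÷ 50 g/eq = 2630 eq = 2630 mol NaHSO₄.
(b) Mass of NaHSO₄: 2630 × 120.1 = 315,900 g.

(a) 4.24 kg; (b) 316 kg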